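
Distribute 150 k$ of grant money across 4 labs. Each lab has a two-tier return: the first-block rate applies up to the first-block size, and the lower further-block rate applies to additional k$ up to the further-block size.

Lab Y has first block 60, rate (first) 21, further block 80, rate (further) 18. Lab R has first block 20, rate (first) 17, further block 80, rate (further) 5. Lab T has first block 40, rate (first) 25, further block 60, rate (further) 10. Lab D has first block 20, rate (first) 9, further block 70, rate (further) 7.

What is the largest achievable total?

3160

Rank every tier by rate: Lab T/T1 25 > Lab Y/T1 21 > Lab Y/T2 18 > Lab R/T1 17 > Lab T/T2 10 > Lab D/T1 9 > Lab D/T2 7 > Lab R/T2 5.
Lab T/T1 (25): +40 — 110 left.
Lab Y T1 at 21: fill all 60 — 50 left.
Lab Y/T2: +50 of 80 at 18; pool empty.
Total = 25×40 + 21×60 + 18×50 = 3160.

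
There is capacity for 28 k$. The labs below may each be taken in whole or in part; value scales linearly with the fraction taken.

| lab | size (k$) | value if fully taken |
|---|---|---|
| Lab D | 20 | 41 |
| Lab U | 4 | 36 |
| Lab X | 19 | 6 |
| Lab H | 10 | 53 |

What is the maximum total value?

117.7

Best value per unit of size first: Lab U 36/4≈9, Lab H 53/10≈5.3, Lab D 41/20≈2.05, Lab X 6/19≈0.316.
Take all of Lab U (4 k$, value 36) — 24 k$ left.
All 10 k$ of Lab H fit (value 53) — 14 remain.
14 k$ left: a 14/20 share of Lab D gives 41×14/20 = 28.7.
Total value = 117.7.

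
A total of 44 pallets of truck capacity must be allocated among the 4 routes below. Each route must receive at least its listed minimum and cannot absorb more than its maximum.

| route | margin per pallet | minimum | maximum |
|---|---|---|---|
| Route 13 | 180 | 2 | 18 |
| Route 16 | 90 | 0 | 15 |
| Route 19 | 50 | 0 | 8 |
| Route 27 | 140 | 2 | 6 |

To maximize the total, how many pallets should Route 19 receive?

Meeting every minimum uses 2+0+0+2 = 4 pallets, leaving 40.
Order the routes by margin per pallet: Route 13 180 > Route 27 140 > Route 16 90 > Route 19 50.
Route 13: +16 to 18 (cap) ; 24 left.
Route 27 takes 4 more to reach its cap of 6 ; 20 left.
Route 16 takes 15 more to reach its cap of 15 ; 5 left.
Route 19 has room for 8 more but only 5 remain, so it gets 5.

5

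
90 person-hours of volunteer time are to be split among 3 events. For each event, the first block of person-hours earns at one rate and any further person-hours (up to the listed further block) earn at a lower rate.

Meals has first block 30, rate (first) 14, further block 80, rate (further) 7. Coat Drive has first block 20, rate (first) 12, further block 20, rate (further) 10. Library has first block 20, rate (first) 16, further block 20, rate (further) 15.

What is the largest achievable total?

Order all 6 blocks by rate: Library/first 16 > Library/second 15 > Meals/first 14 > Coat Drive/first 12 > Coat Drive/second 10 > Meals/second 7.
Library/first (16): +20 ; 70 left.
Fill Library second block (20 at 15) ; 50 left.
Fill Meals first block (30 at 14) ; 20 left.
Coat Drive first at 12: fill all 20 ; 0 left.
Total = 16×20 + 15×20 + 14×30 + 12×20 = 1280.

1280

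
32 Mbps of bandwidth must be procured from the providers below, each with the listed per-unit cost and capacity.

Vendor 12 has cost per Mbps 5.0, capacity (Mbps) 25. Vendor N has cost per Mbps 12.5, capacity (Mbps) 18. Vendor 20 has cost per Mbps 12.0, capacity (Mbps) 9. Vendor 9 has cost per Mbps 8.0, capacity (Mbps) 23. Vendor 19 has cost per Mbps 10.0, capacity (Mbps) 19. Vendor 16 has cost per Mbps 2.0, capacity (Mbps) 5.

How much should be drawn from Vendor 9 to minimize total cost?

Use providers in increasing cost order.
Vendor 16 (2.0): use full 5 → 27 Mbps to go.
Vendor 12 at 5.0: take all 25 Mbps → 2 still needed.
Take 2 from Vendor 9 at 8.0 to finish.
Vendor 19, Vendor 20, Vendor N: unused.

2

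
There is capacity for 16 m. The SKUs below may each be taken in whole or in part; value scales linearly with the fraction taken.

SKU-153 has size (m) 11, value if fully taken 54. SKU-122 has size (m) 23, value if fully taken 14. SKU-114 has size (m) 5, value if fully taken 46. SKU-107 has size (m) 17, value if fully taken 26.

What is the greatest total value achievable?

100

Rank by value-to-size ratio: SKU-114 46/5≈9.2, SKU-153 54/11≈4.91, SKU-107 26/17≈1.53, SKU-122 14/23≈0.609.
SKU-114: take in full, 5 m for value 46 ; 11 left.
Take all of SKU-153 (11 m, value 54) ; 0 m left.
Total value = 100.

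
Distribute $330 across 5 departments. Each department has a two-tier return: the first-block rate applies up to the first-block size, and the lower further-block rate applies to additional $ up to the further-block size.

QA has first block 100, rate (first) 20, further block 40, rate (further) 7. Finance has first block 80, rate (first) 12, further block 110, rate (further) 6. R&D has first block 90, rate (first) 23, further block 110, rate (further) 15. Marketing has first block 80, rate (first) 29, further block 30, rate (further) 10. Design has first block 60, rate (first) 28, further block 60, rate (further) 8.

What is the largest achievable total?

8070

Treat each block as its own option and order by rate: Marketing/tier1 29 > Design/tier1 28 > R&D/tier1 23 > QA/tier1 20 > R&D/tier2 15 > Finance/tier1 12 > Marketing/tier2 10 > Design/tier2 8 > QA/tier2 7 > Finance/tier2 6.
Fill Marketing tier1 block (80 at 29) — 250 left.
Design tier1 at 28: fill all 60 — 190 left.
R&D tier1 at 23: fill all 90 — 100 left.
Fill QA tier1 block (100 at 20) — 0 left.
Total = 29×80 + 28×60 + 23×90 + 20×100 = 8070.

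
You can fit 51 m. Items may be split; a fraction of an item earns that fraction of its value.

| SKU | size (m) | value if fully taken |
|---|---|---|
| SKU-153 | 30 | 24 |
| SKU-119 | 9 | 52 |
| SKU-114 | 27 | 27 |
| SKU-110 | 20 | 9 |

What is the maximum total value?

Rank by value-to-size ratio: SKU-119 52/9≈5.78, SKU-114 27/27≈1, SKU-153 24/30≈0.8, SKU-110 9/20≈0.45.
All 9 m of SKU-119 fit (value 52) ; 42 remain.
All 27 m of SKU-114 fit (value 27) ; 15 remain.
Only 15 m remain; take 15/30 of SKU-153 for value 24×15/30 = 12.
Total value = 91.

91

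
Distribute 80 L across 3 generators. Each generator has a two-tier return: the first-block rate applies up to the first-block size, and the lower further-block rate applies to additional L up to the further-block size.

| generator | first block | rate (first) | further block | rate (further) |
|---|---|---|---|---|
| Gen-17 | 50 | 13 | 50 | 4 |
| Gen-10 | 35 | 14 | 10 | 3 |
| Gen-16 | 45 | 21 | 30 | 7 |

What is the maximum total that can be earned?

Treat each block as its own option and order by rate: Gen-16/T1 21 > Gen-10/T1 14 > Gen-17/T1 13 > Gen-16/T2 7 > Gen-17/T2 4 > Gen-10/T2 3.
Fill Gen-16 T1 block (45 at 21) ; 35 left.
Gen-10 T1 at 14: fill all 35 ; 0 left.
Total = 21×45 + 14×35 = 1435.

1435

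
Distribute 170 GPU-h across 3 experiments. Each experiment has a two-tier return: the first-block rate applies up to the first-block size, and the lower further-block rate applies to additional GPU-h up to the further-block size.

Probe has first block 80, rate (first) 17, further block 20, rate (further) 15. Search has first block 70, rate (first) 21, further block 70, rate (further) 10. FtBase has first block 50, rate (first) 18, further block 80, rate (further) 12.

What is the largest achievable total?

3220

Rank every tier by rate: Search/first 21 > FtBase/first 18 > Probe/first 17 > Probe/second 15 > FtBase/second 12 > Search/second 10.
Search first at 21: fill all 70 ; 100 left.
Fill FtBase first block (50 at 18) ; 50 left.
Probe first at 17: only 50 left, fill 50.
Total = 21×70 + 18×50 + 17×50 = 3220.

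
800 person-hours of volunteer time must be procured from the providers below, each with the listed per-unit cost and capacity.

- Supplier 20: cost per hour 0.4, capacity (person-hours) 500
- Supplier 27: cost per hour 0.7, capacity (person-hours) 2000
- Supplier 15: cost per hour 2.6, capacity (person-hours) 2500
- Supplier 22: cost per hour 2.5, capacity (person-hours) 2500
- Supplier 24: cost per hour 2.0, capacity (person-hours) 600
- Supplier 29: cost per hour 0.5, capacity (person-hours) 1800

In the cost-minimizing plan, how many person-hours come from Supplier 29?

300

Fill from the cheapest provider first.
Supplier 20 (0.4): use full 500 ; 300 person-hours to go.
Supplier 29 (0.5): take the remaining 300 ; done.
Supplier 27, Supplier 24, Supplier 22, Supplier 15: unused.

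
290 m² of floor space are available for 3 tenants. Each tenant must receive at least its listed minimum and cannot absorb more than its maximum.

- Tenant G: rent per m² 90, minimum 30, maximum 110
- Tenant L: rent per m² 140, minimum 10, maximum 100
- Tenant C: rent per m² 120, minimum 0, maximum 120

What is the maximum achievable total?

34700

Meeting every minimum uses 30+10+0 = 40 m², leaving 250.
Highest rent per m² first: Tenant L 140 > Tenant C 120 > Tenant G 90.
Tenant L: +90 to 100 (cap) ; 160 left.
Give Tenant C 120 more to hit its cap of 120 ; 40 left.
Tenant G: +40 (room for 80) → 70. Pool exhausted.
Total = 90×70 + 140×100 + 120×120 = 34700.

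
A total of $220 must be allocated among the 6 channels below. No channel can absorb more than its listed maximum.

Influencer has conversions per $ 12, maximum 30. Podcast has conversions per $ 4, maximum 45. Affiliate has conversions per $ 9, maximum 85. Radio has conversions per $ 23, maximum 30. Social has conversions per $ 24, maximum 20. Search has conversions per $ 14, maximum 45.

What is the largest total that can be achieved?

Rank by conversions per $: Social 24 > Radio 23 > Search 14 > Influencer 12 > Affiliate 9 > Podcast 4.
Social: +20 to 20 (cap) → 200 left.
Give Radio 30 to hit its cap of 30 → 170 left.
Give Search 45 to hit its cap of 45 → 125 left.
Influencer takes 30 to reach its cap of 30 → 95 left.
Affiliate takes 85 to reach its cap of 85 → 10 left.
Podcast has room for 45 but only 10 remain, so it gets 10.
Total = 12×30 + 4×10 + 9×85 + 23×30 + 24×20 + 14×45 = 2965.

2965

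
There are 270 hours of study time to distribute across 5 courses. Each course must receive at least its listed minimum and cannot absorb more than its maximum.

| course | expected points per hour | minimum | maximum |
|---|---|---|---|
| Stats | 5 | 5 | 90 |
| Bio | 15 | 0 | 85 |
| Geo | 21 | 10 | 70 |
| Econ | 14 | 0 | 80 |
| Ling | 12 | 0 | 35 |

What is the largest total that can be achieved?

4250

Meeting every minimum uses 5+0+10+0+0 = 15 hours, leaving 255.
Rank by expected points per hour: Geo 21 > Bio 15 > Econ 14 > Ling 12 > Stats 5.
Geo: +60 to 70 (cap) — 195 left.
Give Bio 85 more to hit its cap of 85 — 110 left.
Give Econ 80 more to hit its cap of 80 — 30 left.
Ling has room for 35 more but only 30 remain, so it gets 30.
Total = 5×5 + 15×85 + 21×70 + 14×80 + 12×30 = 4250.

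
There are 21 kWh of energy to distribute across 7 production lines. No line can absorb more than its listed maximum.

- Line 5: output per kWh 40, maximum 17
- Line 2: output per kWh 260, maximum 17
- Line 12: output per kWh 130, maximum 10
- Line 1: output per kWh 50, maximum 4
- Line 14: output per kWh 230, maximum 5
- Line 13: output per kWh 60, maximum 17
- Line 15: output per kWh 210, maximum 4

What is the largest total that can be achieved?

5340

Rank by output per kWh: Line 2 260 > Line 14 230 > Line 15 210 > Line 12 130 > Line 13 60 > Line 1 50 > Line 5 40.
Line 2 takes 17 to reach its cap of 17 ; 4 left.
Line 14 has room for 5 but only 4 remain, so it gets 4.
Total = 260×17 + 230×4 = 5340.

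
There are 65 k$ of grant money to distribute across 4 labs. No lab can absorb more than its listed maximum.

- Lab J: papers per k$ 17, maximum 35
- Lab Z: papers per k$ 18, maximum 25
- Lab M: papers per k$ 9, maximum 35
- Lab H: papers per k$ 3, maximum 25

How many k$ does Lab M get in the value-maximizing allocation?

Order the labs by papers per k$: Lab Z 18 > Lab J 17 > Lab M 9 > Lab H 3.
Lab Z takes 25 to reach its cap of 25 ; 40 left.
Give Lab J 35 to hit its cap of 35 ; 5 left.
Lab M has room for 35 but only 5 remain, so it gets 5.

5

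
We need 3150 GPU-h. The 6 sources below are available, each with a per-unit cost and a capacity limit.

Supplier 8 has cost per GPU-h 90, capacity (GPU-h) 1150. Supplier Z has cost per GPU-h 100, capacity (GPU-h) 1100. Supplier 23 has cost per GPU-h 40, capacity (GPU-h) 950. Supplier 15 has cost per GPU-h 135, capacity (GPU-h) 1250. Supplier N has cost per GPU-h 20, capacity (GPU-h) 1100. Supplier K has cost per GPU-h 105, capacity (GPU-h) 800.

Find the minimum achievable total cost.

Cheapest first:
Supplier N at 20: take all 1100 GPU-h → 2050 still needed.
Supplier 23 (40): use full 950 → 1100 GPU-h to go.
Take 1100 from Supplier 8 at 90 to finish.
Supplier Z, Supplier K, Supplier 15: unused.
Cost = 1100×20 + 950×40 + 1100×90 = 159000.

159000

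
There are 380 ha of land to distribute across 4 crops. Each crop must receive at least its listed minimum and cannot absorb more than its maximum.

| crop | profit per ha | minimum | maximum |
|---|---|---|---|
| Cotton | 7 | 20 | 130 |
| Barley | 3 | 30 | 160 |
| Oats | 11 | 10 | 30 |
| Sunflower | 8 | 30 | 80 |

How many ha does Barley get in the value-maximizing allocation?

Meeting every minimum uses 20+30+10+30 = 90 ha, leaving 290.
Order the crops by profit per ha: Oats 11 > Sunflower 8 > Cotton 7 > Barley 3.
Oats: +20 to 30 (cap) ; 270 left.
Give Sunflower 50 more to hit its cap of 80 ; 220 left.
Give Cotton 110 more to hit its cap of 130 ; 110 left.
Only 110 left; Barley takes them to reach 140.

140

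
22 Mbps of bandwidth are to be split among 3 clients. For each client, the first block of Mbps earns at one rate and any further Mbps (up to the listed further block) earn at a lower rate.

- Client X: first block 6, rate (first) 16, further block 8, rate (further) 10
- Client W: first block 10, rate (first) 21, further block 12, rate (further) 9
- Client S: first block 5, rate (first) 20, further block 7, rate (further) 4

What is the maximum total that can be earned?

Treat each block as its own option and order by rate: Client W/tier1 21 > Client S/tier1 20 > Client X/tier1 16 > Client X/tier2 10 > Client W/tier2 9 > Client S/tier2 4.
Client W tier1 at 21: fill all 10 — 12 left.
Client S tier1 at 20: fill all 5 — 7 left.
Client X/tier1 (16): +6 — 1 left.
Client X tier2 at 10: only 1 left, fill 1.
Total = 21×10 + 20×5 + 16×6 + 10×1 = 416.

416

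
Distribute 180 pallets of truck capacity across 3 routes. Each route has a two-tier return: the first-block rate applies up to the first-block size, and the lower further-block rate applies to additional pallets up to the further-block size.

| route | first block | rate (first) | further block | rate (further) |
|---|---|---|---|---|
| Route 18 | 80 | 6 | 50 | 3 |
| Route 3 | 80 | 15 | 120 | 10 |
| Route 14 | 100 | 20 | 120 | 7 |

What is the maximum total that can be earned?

Rank every tier by rate: Route 14/T1 20 > Route 3/T1 15 > Route 3/T2 10 > Route 14/T2 7 > Route 18/T1 6 > Route 18/T2 3.
Fill Route 14 T1 block (100 at 20) → 80 left.
Fill Route 3 T1 block (80 at 15) → 0 left.
Total = 20×100 + 15×80 = 3200.

3200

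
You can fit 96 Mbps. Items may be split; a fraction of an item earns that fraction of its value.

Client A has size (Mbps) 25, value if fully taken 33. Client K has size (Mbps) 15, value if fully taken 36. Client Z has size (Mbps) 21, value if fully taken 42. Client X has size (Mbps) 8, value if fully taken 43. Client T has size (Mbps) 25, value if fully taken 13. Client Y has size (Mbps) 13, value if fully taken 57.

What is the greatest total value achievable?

218.28

Rank by value-to-size ratio: Client X 43/8≈5.38, Client Y 57/13≈4.38, Client K 36/15≈2.4, Client Z 42/21≈2, Client A 33/25≈1.32, Client T 13/25≈0.52.
Take all of Client X (8 Mbps, value 43) ; 88 Mbps left.
Take all of Client Y (13 Mbps, value 57) ; 75 Mbps left.
Client K: take in full, 15 Mbps for value 36 ; 60 left.
Take all of Client Z (21 Mbps, value 42) ; 39 Mbps left.
Take all of Client A (25 Mbps, value 33) ; 14 Mbps left.
Fill the last 14 Mbps with part of Client T: 14/25 of it earns 7.28.
Total value = 218.28.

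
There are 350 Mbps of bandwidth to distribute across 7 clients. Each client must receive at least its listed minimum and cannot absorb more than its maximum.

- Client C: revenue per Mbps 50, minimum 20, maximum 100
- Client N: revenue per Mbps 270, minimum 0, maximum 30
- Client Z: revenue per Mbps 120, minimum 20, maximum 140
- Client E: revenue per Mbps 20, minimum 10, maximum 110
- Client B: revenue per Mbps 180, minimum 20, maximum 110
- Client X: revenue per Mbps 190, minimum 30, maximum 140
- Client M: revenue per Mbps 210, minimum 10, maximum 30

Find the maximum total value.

62600

Meeting every minimum uses 20+0+20+10+20+30+10 = 110 Mbps, leaving 240.
Order the clients by revenue per Mbps: Client N 270 > Client M 210 > Client X 190 > Client B 180 > Client Z 120 > Client C 50 > Client E 20.
Client N takes 30 more to reach its cap of 30 → 210 left.
Client M: +20 to 30 (cap) → 190 left.
Client X takes 110 more to reach its cap of 140 → 80 left.
Client B has room for 90 more but only 80 remain, so it gets 100.
Total = 50×20 + 270×30 + 120×20 + 20×10 + 180×100 + 190×140 + 210×30 = 62600.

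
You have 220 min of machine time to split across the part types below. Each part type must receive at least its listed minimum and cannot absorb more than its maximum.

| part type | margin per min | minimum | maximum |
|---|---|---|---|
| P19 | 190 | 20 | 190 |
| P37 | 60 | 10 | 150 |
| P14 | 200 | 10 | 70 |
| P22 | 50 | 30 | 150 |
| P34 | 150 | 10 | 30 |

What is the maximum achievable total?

Meeting every minimum uses 20+10+10+30+10 = 80 min, leaving 140.
Order the part types by margin per min: P14 200 > P19 190 > P34 150 > P37 60 > P22 50.
Give P14 60 more to hit its cap of 70 → 80 left.
Only 80 left; P19 takes them to reach 100.
Total = 190×100 + 60×10 + 200×70 + 50×30 + 150×10 = 36600.

36600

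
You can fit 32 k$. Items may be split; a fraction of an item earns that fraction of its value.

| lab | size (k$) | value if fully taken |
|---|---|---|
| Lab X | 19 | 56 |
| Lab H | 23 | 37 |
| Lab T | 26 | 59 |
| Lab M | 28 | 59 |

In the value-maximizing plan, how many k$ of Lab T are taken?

Best value per unit of size first: Lab X 56/19≈2.95, Lab T 59/26≈2.27, Lab M 59/28≈2.11, Lab H 37/23≈1.61.
Take all of Lab X (19 k$, value 56) — 13 k$ left.
Only 13 k$ remain; take 13/26 of Lab T for value 59×13/26 = 29.5.

13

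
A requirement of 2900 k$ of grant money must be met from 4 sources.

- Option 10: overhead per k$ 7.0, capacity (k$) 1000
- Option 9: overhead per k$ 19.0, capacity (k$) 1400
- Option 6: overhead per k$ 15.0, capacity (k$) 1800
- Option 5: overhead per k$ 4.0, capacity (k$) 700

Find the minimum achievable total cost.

27800

Use sources in increasing cost order.
Option 5 (4.0): use full 700 ; 2200 k$ to go.
Take 1000 from Option 10 at 7.0 ; need 1200 more.
Take 1200 from Option 6 at 15.0 to finish.
Option 9: unused.
Cost = 700×4.0 + 1000×7.0 + 1200×15.0 = 27800.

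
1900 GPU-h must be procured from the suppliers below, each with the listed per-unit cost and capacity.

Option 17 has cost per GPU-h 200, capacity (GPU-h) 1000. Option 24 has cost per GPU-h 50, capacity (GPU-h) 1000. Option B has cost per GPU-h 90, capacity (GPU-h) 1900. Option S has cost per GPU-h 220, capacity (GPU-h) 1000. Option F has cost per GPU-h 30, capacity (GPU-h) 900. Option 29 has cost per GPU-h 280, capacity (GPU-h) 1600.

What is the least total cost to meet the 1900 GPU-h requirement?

Cheapest first:
Take 900 from Option F at 30 → need 1000 more.
Option 24 at 50: take all 1000 GPU-h → 0 still needed.
Option B, Option 17, Option S, Option 29: unused.
Cost = 900×30 + 1000×50 = 77000.

77000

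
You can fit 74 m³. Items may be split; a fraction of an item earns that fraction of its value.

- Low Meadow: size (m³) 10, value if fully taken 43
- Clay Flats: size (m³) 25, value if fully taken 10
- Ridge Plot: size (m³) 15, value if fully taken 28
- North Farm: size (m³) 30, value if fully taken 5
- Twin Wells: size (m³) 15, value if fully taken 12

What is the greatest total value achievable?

Sort by value density: Low Meadow 43/10≈4.3, Ridge Plot 28/15≈1.87, Twin Wells 12/15≈0.8, Clay Flats 10/25≈0.4, North Farm 5/30≈0.167.
Take all of Low Meadow (10 m³, value 43) — 64 m³ left.
All 15 m³ of Ridge Plot fit (value 28) — 49 remain.
Twin Wells: take in full, 15 m³ for value 12 — 34 left.
Clay Flats: take in full, 25 m³ for value 10 — 9 left.
Fill the last 9 m³ with part of North Farm: 9/30 of it earns 1.5.
Total value = 94.5.

94.5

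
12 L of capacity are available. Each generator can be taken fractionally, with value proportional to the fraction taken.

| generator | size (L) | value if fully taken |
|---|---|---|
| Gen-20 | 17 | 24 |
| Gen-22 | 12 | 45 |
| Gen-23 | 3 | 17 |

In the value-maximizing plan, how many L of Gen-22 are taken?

9

Sort by value density: Gen-23 17/3≈5.67, Gen-22 45/12≈3.75, Gen-20 24/17≈1.41.
Take all of Gen-23 (3 L, value 17) — 9 L left.
Only 9 L remain; take 9/12 of Gen-22 for value 45×9/12 = 33.75.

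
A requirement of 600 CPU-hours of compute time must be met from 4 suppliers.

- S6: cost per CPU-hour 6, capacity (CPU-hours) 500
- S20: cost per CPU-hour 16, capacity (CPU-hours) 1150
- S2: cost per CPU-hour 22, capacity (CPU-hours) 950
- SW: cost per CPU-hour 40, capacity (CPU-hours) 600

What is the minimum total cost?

4600

Fill from the cheapest supplier first.
S6 (6): use full 500 → 100 CPU-hours to go.
S20 (16): take the remaining 100 → done.
S2, SW: unused.
Cost = 500×6 + 100×16 = 4600.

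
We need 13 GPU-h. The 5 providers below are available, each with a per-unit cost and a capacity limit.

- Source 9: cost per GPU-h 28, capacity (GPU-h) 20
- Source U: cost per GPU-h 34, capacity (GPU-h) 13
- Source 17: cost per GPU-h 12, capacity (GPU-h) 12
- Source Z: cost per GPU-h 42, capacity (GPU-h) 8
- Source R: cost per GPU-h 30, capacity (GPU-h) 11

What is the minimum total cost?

Cheapest first:
Take 12 from Source 17 at 12 → need 1 more.
Source 9 (28): take the remaining 1 → done.
Source R, Source U, Source Z: unused.
Cost = 12×12 + 1×28 = 172.

172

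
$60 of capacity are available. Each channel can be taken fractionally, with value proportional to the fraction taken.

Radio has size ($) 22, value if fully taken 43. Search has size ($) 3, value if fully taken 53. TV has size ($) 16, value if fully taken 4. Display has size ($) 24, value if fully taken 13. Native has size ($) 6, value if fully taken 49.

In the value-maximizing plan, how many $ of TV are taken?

5

Best value per unit of size first: Search 53/3≈17.7, Native 49/6≈8.17, Radio 43/22≈1.95, Display 13/24≈0.542, TV 4/16≈0.25.
Search: take in full, 3 $ for value 53 → 57 left.
Native: take in full, 6 $ for value 49 → 51 left.
Take all of Radio (22 $, value 43) → 29 $ left.
All 24 $ of Display fit (value 13) → 5 remain.
Fill the last 5 $ with part of TV: 5/16 of it earns 1.25.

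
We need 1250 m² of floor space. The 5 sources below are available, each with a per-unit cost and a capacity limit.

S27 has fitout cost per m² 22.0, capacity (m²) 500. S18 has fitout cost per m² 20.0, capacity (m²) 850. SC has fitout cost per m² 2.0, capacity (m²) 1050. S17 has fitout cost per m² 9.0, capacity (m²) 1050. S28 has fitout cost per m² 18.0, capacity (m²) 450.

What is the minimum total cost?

3900

Cheapest first:
SC at 2.0: take all 1050 m² → 200 still needed.
S17 (9.0): take the remaining 200 → done.
S28, S18, S27: unused.
Cost = 1050×2.0 + 200×9.0 = 3900.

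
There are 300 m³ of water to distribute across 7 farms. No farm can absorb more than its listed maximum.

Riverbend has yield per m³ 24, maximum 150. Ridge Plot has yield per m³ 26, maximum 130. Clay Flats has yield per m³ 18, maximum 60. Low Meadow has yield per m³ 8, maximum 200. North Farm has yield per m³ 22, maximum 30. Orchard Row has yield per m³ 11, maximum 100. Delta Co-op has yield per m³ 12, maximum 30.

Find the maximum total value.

Rank by yield per m³: Ridge Plot 26 > Riverbend 24 > North Farm 22 > Clay Flats 18 > Delta Co-op 12 > Orchard Row 11 > Low Meadow 8.
Ridge Plot: +130 to 130 (cap) → 170 left.
Give Riverbend 150 to hit its cap of 150 → 20 left.
Only 20 left; North Farm takes them to reach 20.
Total = 24×150 + 26×130 + 22×20 = 7420.

7420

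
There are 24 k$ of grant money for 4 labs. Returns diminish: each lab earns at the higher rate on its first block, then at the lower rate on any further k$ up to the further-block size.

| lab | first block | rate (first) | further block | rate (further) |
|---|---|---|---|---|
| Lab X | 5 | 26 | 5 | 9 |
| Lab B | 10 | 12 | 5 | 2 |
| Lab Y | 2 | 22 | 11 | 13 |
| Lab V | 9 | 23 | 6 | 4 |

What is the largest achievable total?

Rank every tier by rate: Lab X/T1 26 > Lab V/T1 23 > Lab Y/T1 22 > Lab Y/T2 13 > Lab B/T1 12 > Lab X/T2 9 > Lab V/T2 4 > Lab B/T2 2.
Lab X/T1 (26): +5 ; 19 left.
Lab V T1 at 23: fill all 9 ; 10 left.
Lab Y/T1 (22): +2 ; 8 left.
8 remain; put them into Lab Y T2 at 13.
Total = 26×5 + 23×9 + 22×2 + 13×8 = 485.

485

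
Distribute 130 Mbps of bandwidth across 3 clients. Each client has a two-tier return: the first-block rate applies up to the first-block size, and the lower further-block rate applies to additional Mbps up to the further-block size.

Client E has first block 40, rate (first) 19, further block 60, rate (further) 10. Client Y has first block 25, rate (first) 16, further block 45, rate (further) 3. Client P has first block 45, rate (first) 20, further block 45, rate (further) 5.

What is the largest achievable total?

Rank every tier by rate: Client P/T1 20 > Client E/T1 19 > Client Y/T1 16 > Client E/T2 10 > Client P/T2 5 > Client Y/T2 3.
Client P/T1 (20): +45 ; 85 left.
Client E/T1 (19): +40 ; 45 left.
Client Y T1 at 16: fill all 25 ; 20 left.
Client E/T2: +20 of 60 at 10; pool empty.
Total = 20×45 + 19×40 + 16×25 + 10×20 = 2260.

2260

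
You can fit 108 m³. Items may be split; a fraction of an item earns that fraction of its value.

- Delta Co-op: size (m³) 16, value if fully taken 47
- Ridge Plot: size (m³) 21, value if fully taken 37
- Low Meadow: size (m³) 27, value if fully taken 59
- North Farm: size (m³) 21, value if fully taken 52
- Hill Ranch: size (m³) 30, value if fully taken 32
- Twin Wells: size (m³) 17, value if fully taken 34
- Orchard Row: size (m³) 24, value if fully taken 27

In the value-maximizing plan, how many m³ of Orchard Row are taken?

6

Sort by value density: Delta Co-op 47/16≈2.94, North Farm 52/21≈2.48, Low Meadow 59/27≈2.19, Twin Wells 34/17≈2, Ridge Plot 37/21≈1.76, Orchard Row 27/24≈1.12, Hill Ranch 32/30≈1.07.
Delta Co-op: take in full, 16 m³ for value 47 — 92 left.
All 21 m³ of North Farm fit (value 52) — 71 remain.
Low Meadow: take in full, 27 m³ for value 59 — 44 left.
Twin Wells: take in full, 17 m³ for value 34 — 27 left.
All 21 m³ of Ridge Plot fit (value 37) — 6 remain.
6 m³ left: a 6/24 share of Orchard Row gives 27×6/24 = 6.75.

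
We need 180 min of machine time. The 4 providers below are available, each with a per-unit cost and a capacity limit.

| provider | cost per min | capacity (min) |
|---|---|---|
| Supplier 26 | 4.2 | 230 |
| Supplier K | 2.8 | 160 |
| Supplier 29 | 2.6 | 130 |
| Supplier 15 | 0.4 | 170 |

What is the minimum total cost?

Cheapest first:
Take 170 from Supplier 15 at 0.4 → need 10 more.
Supplier 29 (2.6): take the remaining 10 → done.
Supplier K, Supplier 26: unused.
Cost = 170×0.4 + 10×2.6 = 94.

94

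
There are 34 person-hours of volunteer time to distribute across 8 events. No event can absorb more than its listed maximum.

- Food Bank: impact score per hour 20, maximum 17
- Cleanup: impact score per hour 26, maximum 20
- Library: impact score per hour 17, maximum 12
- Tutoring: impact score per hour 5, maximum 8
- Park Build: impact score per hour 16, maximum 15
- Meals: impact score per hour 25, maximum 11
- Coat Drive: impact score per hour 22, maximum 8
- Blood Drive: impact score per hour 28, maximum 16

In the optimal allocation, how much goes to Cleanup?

18

Order the events by impact score per hour: Blood Drive 28 > Cleanup 26 > Meals 25 > Coat Drive 22 > Food Bank 20 > Library 17 > Park Build 16 > Tutoring 5.
Blood Drive takes 16 to reach its cap of 16 — 18 left.
Only 18 left; Cleanup takes them to reach 18.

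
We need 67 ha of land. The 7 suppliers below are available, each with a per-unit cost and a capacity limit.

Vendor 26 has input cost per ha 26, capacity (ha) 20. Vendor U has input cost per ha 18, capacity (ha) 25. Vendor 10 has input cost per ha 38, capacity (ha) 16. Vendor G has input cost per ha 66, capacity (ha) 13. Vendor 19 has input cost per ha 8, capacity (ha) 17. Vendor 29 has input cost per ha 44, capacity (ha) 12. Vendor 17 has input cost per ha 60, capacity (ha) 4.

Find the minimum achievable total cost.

1296

Use suppliers in increasing cost order.
Vendor 19 (8): use full 17 — 50 ha to go.
Vendor U (18): use full 25 — 25 ha to go.
Vendor 26 (26): use full 20 — 5 ha to go.
Vendor 10 at 38: take 5 of its 16 — requirement met.
Vendor 29, Vendor 17, Vendor G: unused.
Cost = 17×8 + 25×18 + 20×26 + 5×38 = 1296.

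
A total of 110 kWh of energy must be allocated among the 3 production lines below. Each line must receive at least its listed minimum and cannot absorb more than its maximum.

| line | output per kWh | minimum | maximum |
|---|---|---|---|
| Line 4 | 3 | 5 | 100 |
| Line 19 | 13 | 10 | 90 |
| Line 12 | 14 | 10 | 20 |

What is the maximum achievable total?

Meeting every minimum uses 5+10+10 = 25 kWh, leaving 85.
Order the production lines by output per kWh: Line 12 14 > Line 19 13 > Line 4 3.
Line 12 takes 10 more to reach its cap of 20 → 75 left.
Only 75 left; Line 19 takes them to reach 85.
Total = 3×5 + 13×85 + 14×20 = 1400.

1400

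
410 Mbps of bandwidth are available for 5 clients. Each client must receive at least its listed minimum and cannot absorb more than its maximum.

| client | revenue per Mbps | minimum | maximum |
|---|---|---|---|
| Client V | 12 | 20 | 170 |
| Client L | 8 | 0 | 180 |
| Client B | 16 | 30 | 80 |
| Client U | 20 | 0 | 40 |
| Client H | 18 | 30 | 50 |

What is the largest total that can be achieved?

Meeting every minimum uses 20+0+30+0+30 = 80 Mbps, leaving 330.
Rank by revenue per Mbps: Client U 20 > Client H 18 > Client B 16 > Client V 12 > Client L 8.
Client U takes 40 more to reach its cap of 40 → 290 left.
Client H takes 20 more to reach its cap of 50 → 270 left.
Client B takes 50 more to reach its cap of 80 → 220 left.
Give Client V 150 more to hit its cap of 170 → 70 left.
Client L: +70 (room for 180) → 70. Pool exhausted.
Total = 12×170 + 8×70 + 16×80 + 20×40 + 18×50 = 5580.

5580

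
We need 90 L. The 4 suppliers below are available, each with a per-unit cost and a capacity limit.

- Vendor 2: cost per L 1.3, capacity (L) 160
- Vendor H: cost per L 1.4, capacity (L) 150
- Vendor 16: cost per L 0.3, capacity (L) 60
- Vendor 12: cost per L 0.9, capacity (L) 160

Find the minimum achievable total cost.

45

Fill from the cheapest supplier first.
Vendor 16 at 0.3: take all 60 L — 30 still needed.
Vendor 12 (0.9): take the remaining 30 — done.
Vendor 2, Vendor H: unused.
Cost = 60×0.3 + 30×0.9 = 45.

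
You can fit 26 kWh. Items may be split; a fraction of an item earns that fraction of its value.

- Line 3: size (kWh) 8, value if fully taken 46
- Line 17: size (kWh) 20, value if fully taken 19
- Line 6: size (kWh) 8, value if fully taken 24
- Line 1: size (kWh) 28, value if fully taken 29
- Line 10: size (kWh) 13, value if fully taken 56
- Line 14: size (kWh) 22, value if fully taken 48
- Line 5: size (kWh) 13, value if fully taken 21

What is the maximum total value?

117

Sort by value density: Line 3 46/8≈5.75, Line 10 56/13≈4.31, Line 6 24/8≈3, Line 14 48/22≈2.18, Line 5 21/13≈1.62, Line 1 29/28≈1.04, Line 17 19/20≈0.95.
Take all of Line 3 (8 kWh, value 46) → 18 kWh left.
All 13 kWh of Line 10 fit (value 56) → 5 remain.
Only 5 kWh remain; take 5/8 of Line 6 for value 24×5/8 = 15.
Total value = 117.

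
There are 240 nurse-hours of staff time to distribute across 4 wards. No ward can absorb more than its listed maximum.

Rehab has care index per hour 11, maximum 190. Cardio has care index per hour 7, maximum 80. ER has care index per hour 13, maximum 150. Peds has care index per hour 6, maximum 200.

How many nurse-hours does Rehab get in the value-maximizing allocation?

Order the wards by care index per hour: ER 13 > Rehab 11 > Cardio 7 > Peds 6.
Give ER 150 to hit its cap of 150 → 90 left.
Rehab has room for 190 but only 90 remain, so it gets 90.

90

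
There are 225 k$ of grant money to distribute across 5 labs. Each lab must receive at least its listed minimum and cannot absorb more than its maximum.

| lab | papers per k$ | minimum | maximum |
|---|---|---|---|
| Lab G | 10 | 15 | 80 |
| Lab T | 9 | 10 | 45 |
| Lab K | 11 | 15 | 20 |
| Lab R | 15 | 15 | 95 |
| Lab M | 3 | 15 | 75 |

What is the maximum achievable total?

Meeting every minimum uses 15+10+15+15+15 = 70 k$, leaving 155.
Rank by papers per k$: Lab R 15 > Lab K 11 > Lab G 10 > Lab T 9 > Lab M 3.
Lab R: +80 to 95 (cap) — 75 left.
Lab K takes 5 more to reach its cap of 20 — 70 left.
Give Lab G 65 more to hit its cap of 80 — 5 left.
Only 5 left; Lab T takes them to reach 15.
Total = 10×80 + 9×15 + 11×20 + 15×95 + 3×15 = 2625.

2625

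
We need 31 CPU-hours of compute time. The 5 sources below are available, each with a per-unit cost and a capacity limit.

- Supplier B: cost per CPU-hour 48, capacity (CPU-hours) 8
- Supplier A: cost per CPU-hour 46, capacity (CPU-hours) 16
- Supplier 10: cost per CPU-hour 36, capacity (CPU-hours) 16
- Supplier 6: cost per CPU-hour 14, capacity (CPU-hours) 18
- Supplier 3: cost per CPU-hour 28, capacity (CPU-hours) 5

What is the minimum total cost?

680

Fill from the cheapest source first.
Supplier 6 at 14: take all 18 CPU-hours — 13 still needed.
Take 5 from Supplier 3 at 28 — need 8 more.
Take 8 from Supplier 10 at 36 to finish.
Supplier A, Supplier B: unused.
Cost = 18×14 + 5×28 + 8×36 = 680.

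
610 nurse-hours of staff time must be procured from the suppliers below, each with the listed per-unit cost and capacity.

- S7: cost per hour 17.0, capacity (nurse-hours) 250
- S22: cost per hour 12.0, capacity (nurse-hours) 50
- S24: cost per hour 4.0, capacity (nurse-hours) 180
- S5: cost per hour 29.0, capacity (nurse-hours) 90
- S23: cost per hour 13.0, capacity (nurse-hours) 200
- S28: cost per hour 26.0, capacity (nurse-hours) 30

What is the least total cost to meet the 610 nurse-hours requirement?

6980

Fill from the cheapest supplier first.
S24 at 4.0: take all 180 nurse-hours ; 430 still needed.
S22 (12.0): use full 50 ; 380 nurse-hours to go.
S23 at 13.0: take all 200 nurse-hours ; 180 still needed.
Take 180 from S7 at 17.0 to finish.
S28, S5: unused.
Cost = 180×4.0 + 50×12.0 + 200×13.0 + 180×17.0 = 6980.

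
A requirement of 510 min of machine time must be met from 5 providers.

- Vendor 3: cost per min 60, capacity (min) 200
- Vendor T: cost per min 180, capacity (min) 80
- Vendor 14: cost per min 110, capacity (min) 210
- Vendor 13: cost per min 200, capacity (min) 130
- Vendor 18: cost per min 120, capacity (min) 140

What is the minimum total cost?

Use providers in increasing cost order.
Take 200 from Vendor 3 at 60 ; need 310 more.
Take 210 from Vendor 14 at 110 ; need 100 more.
Take 100 from Vendor 18 at 120 to finish.
Vendor T, Vendor 13: unused.
Cost = 200×60 + 210×110 + 100×120 = 47100.

47100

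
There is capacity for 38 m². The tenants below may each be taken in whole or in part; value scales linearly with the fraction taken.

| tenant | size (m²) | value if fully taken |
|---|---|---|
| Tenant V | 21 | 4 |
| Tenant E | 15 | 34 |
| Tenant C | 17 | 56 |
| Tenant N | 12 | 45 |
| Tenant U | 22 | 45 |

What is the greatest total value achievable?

Rank by value-to-size ratio: Tenant N 45/12≈3.75, Tenant C 56/17≈3.29, Tenant E 34/15≈2.27, Tenant U 45/22≈2.05, Tenant V 4/21≈0.19.
All 12 m² of Tenant N fit (value 45) ; 26 remain.
Take all of Tenant C (17 m², value 56) ; 9 m² left.
9 m² left: a 9/15 share of Tenant E gives 34×9/15 = 20.4.
Total value = 121.4.

121.4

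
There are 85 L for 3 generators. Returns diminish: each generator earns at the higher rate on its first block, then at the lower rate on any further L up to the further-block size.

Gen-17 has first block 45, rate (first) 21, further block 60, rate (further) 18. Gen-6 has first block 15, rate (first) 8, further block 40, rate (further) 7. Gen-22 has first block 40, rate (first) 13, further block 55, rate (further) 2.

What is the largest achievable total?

1665

Treat each block as its own option and order by rate: Gen-17/first 21 > Gen-17/second 18 > Gen-22/first 13 > Gen-6/first 8 > Gen-6/second 7 > Gen-22/second 2.
Fill Gen-17 first block (45 at 21) ; 40 left.
40 remain; put them into Gen-17 second at 18.
Total = 21×45 + 18×40 = 1665.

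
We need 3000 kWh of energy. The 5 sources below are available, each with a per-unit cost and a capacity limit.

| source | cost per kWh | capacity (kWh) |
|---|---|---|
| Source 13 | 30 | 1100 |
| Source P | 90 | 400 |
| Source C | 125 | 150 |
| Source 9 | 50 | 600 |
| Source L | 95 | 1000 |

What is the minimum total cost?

184500

Cheapest first:
Source 13 (30): use full 1100 ; 1900 kWh to go.
Take 600 from Source 9 at 50 ; need 1300 more.
Source P at 90: take all 400 kWh ; 900 still needed.
Take 900 from Source L at 95 to finish.
Source C: unused.
Cost = 1100×30 + 600×50 + 400×90 + 900×95 = 184500.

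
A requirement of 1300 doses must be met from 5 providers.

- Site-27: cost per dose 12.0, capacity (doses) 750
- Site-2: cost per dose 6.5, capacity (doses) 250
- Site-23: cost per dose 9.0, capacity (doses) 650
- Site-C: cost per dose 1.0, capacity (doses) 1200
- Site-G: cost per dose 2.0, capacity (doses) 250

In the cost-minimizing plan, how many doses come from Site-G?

100

Fill from the cheapest provider first.
Take 1200 from Site-C at 1.0 → need 100 more.
Site-G (2.0): take the remaining 100 → done.
Site-2, Site-23, Site-27: unused.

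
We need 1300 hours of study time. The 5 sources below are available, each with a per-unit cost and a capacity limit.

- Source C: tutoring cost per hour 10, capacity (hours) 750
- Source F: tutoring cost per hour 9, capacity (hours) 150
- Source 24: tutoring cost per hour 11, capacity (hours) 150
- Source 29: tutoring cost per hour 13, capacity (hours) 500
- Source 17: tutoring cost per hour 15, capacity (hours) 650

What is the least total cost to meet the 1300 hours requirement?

Cheapest first:
Take 150 from Source F at 9 ; need 1150 more.
Source C at 10: take all 750 hours ; 400 still needed.
Source 24 (11): use full 150 ; 250 hours to go.
Source 29 (13): take the remaining 250 ; done.
Source 17: unused.
Cost = 150×9 + 750×10 + 150×11 + 250×13 = 13750.

13750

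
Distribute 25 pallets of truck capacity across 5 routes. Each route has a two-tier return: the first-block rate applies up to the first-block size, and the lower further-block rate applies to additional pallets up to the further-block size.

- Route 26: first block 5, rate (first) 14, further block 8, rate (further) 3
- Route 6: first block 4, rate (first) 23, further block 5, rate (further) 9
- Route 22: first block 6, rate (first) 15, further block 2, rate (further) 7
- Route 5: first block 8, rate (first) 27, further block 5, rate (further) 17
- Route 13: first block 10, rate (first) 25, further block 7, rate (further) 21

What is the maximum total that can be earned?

621

Treat each block as its own option and order by rate: Route 5/tier1 27 > Route 13/tier1 25 > Route 6/tier1 23 > Route 13/tier2 21 > Route 5/tier2 17 > Route 22/tier1 15 > Route 26/tier1 14 > Route 6/tier2 9 > Route 22/tier2 7 > Route 26/tier2 3.
Fill Route 5 tier1 block (8 at 27) — 17 left.
Route 13/tier1 (25): +10 — 7 left.
Route 6/tier1 (23): +4 — 3 left.
Route 13/tier2: +3 of 7 at 21; pool empty.
Total = 27×8 + 25×10 + 23×4 + 21×3 = 621.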